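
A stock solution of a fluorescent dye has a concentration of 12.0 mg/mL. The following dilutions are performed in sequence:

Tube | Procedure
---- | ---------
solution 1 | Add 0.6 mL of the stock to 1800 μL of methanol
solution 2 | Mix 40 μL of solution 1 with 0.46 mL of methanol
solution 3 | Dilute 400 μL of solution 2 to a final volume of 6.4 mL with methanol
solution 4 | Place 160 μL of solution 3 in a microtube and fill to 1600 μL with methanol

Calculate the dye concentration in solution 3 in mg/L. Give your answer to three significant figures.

Step 1: 0.6 mL + 1800 μL = 2.4 mL total → factor 2.4/0.6 = 4
Step 2: 40 μL + 0.46 mL = 500 μL total → factor 500/40 = 12.5
Step 3: 400 μL brought to 6.4 mL → factor 6400/400 = 16
Dilution factor through solution 3 = 4 × 12.5 × 16 = 800
[solution 3] = 12.0 mg/mL / 800 = 0.01500 mg/mL = 15.0 mg/L

15.0 mg/L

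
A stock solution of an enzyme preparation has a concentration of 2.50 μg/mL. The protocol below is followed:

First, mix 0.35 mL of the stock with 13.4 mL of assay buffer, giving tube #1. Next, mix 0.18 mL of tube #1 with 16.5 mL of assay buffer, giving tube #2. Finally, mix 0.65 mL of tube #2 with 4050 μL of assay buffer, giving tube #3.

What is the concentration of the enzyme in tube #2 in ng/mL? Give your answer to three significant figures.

Step 1: 0.35 mL + 13.4 mL = 13.75 mL total → factor 13.75/0.35 = 39.286
Step 2: 0.18 mL + 16.5 mL = 16.68 mL total → factor 16.68/0.18 = 92.667
Dilution factor through tube #2 = 39.286 × 92.667 = 3640.5
[tube #2] = 2.50 μg/mL / 3640.5 = 0.0006867 μg/mL = 0.687 ng/mL

0.687 ng/mL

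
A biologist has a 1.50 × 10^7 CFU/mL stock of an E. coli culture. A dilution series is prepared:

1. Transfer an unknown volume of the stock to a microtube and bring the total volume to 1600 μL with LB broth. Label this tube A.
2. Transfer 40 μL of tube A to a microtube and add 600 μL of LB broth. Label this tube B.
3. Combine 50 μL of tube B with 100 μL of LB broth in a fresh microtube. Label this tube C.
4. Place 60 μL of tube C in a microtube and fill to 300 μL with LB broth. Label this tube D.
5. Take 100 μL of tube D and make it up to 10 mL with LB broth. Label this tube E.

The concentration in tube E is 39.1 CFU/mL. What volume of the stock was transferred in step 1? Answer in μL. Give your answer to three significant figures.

Step 1: v brought to 1600 μL → factor = 1600 μL/v
Step 2: 40 μL + 600 μL = 640 μL total → factor 640/40 = 16
Step 3: 50 μL + 100 μL = 150 μL total → factor 150/50 = 3
Step 4: 60 μL brought to 300 μL → factor 300/60 = 5
Step 5: 100 μL brought to 10 mL → factor 10000/100 = 100
Product of known-step factors = 24000
Overall factor = 1.50 × 10^7 CFU/mL / (39.1 CFU/mL) = 3.8363 × 10^5
Step-1 factor = 3.8363 × 10^5 / 24000 = 15.985
v = 1600 μL / 15.985 = 100 μL

100 μL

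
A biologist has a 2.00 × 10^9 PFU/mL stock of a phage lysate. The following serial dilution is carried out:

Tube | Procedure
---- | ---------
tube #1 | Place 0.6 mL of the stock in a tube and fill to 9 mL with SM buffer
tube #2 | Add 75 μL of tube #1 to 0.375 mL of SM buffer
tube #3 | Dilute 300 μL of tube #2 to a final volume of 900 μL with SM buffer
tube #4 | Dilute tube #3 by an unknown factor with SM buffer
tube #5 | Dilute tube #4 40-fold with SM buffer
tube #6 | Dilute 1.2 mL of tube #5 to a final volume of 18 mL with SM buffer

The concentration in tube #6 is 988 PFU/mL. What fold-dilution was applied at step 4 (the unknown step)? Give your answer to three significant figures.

12.5-fold

Step 1: 0.6 mL brought to 9 mL → factor 9/0.6 = 15
Step 2: 75 μL + 0.375 mL = 450 μL total → factor 450/75 = 6
Step 3: 300 μL brought to 900 μL → factor 900/300 = 3
Step 4: unknown factor x
Step 5: 40-fold → factor 40
Step 6: 1.2 mL brought to 18 mL → factor 18/1.2 = 15
Product of known-step factors = 1.62 × 10^5
Overall factor = 2.00 × 10^9 PFU/mL / (988 PFU/mL) = 2.0243 × 10^6
x = 2.0243 × 10^6 / 1.62 × 10^5 = 12.5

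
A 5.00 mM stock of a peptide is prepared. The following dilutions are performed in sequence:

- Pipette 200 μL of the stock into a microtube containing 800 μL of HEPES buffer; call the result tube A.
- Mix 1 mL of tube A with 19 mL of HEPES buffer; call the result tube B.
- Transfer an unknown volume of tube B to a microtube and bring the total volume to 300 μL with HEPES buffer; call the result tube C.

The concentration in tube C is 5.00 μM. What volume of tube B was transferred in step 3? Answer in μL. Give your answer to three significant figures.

Step 1: 200 μL + 800 μL = 1000 μL total → factor 1000/200 = 5
Step 2: 1 mL + 19 mL = 20 mL total → factor 20/1 = 20
Step 3: v brought to 300 μL → factor = 300 μL/v
Product of known-step factors = 100
Overall factor = 5.00 mM / (5.00 μM) = 1000
Step-3 factor = 1000 / 100 = 10
v = 300 μL / 10 = 30.0 μL

30.0 μL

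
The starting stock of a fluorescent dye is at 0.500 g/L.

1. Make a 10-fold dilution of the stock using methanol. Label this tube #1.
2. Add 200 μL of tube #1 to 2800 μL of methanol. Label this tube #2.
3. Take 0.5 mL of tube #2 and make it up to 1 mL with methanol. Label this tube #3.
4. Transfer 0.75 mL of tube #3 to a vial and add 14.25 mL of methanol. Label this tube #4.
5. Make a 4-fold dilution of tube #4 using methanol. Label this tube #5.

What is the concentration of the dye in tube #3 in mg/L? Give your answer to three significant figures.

Step 1: 10-fold → factor 10
Step 2: 200 μL + 2800 μL = 3000 μL total → factor 3000/200 = 15
Step 3: 0.5 mL brought to 1 mL → factor 1/0.5 = 2
Dilution factor through tube #3 = 10 × 15 × 2 = 300
[tube #3] = 0.500 g/L / 300 = 0.001667 g/L = 1.67 mg/L

1.67 mg/L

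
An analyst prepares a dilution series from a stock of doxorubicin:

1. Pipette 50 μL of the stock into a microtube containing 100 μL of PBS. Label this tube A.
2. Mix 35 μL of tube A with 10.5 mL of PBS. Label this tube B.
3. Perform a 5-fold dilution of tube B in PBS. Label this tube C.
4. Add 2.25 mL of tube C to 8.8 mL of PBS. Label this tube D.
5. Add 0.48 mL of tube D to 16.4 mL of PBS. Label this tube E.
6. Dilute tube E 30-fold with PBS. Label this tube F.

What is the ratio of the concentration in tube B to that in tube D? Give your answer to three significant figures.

Step 1: 50 μL + 100 μL = 150 μL total → factor 150/50 = 3
Step 2: 35 μL + 10.5 mL = 10535 μL total → factor 10535/35 = 301
Step 3: 5-fold → factor 5
Step 4: 2.25 mL + 8.8 mL = 11.05 mL total → factor 11.05/2.25 = 4.9111
Dilution factor to tube B = 903; to tube D = 22174
[tube B]/[tube D] = (factor to tube D)/(factor to tube B) = 22174/903 = 24.6

24.6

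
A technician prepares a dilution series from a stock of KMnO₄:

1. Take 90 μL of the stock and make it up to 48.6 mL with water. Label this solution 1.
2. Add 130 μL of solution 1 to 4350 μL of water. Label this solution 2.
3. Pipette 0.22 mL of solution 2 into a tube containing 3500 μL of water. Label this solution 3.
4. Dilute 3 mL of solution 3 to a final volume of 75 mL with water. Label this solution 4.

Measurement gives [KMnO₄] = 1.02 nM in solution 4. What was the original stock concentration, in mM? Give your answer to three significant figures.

Step 1: 90 μL brought to 48.6 mL → factor 48600/90 = 540
Step 2: 130 μL + 4350 μL = 4480 μL total → factor 4480/130 = 34.462
Step 3: 0.22 mL + 3500 μL = 3.72 mL total → factor 3.72/0.22 = 16.909
Step 4: 3 mL brought to 75 mL → factor 75/3 = 25
Overall dilution factor = 540 × 34.462 × 16.909 × 25 = 7.8666 × 10^6
Stock = 1.02 nM × 7.8666 × 10^6 = 8.024 × 10^6 nM = 8.02 mM

8.02 mM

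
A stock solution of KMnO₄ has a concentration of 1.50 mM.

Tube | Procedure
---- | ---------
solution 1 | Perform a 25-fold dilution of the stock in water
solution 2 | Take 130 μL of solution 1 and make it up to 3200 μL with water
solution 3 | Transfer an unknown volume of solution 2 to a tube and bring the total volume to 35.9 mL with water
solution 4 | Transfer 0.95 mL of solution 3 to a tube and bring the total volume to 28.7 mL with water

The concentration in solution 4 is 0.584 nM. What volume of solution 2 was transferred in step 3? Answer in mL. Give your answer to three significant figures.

Step 1: 25-fold → factor 25
Step 2: 130 μL brought to 3200 μL → factor 3200/130 = 24.615
Step 3: v brought to 35.9 mL → factor = 35.9 mL/v
Step 4: 0.95 mL brought to 28.7 mL → factor 28.7/0.95 = 30.211
Product of known-step factors = 18591
Overall factor = 1.50 mM / (0.584 nM) = 2.5685 × 10^6
Step-3 factor = 2.5685 × 10^6 / 18591 = 138.16
v = 35.9 mL / 138.16 = 0.260 mL

0.260 mL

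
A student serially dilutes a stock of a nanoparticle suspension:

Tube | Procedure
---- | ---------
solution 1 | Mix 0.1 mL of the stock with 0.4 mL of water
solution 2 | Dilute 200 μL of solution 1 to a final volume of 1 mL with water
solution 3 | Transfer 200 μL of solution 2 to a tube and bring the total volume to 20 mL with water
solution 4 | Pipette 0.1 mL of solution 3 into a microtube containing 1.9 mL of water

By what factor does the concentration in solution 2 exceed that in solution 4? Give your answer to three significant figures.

2.00 × 10^3

Step 1: 0.1 mL + 0.4 mL = 0.5 mL total → factor 0.5/0.1 = 5
Step 2: 200 μL brought to 1 mL → factor 1000/200 = 5
Step 3: 200 μL brought to 20 mL → factor 20000/200 = 100
Step 4: 0.1 mL + 1.9 mL = 2 mL total → factor 2/0.1 = 20
Dilution factor to solution 2 = 25; to solution 4 = 50000
[solution 2]/[solution 4] = (factor to solution 4)/(factor to solution 2) = 50000/25 = 2.00 × 10^3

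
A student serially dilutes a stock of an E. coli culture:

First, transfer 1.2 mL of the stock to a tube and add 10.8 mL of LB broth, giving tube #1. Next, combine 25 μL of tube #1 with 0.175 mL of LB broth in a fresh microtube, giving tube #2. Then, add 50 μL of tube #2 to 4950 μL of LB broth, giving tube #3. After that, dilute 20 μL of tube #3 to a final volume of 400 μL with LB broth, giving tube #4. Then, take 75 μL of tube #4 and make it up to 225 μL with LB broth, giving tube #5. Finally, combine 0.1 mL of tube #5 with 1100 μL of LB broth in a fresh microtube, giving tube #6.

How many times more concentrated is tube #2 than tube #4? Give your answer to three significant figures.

Step 1: 1.2 mL + 10.8 mL = 12 mL total → factor 12/1.2 = 10
Step 2: 25 μL + 0.175 mL = 200 μL total → factor 200/25 = 8
Step 3: 50 μL + 4950 μL = 5000 μL total → factor 5000/50 = 100
Step 4: 20 μL brought to 400 μL → factor 400/20 = 20
Dilution factor to tube #2 = 80; to tube #4 = 1.6 × 10^5
[tube #2]/[tube #4] = (factor to tube #4)/(factor to tube #2) = 1.6 × 10^5/80 = 2.00 × 10^3

2.00 × 10^3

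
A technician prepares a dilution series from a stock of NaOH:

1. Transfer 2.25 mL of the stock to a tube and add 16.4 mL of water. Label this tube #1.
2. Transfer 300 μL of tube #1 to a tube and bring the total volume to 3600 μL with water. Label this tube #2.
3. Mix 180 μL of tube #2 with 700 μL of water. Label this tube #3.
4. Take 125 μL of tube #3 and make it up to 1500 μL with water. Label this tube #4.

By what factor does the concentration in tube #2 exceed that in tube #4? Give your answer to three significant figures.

Step 1: 2.25 mL + 16.4 mL = 18.65 mL total → factor 18.65/2.25 = 8.2889
Step 2: 300 μL brought to 3600 μL → factor 3600/300 = 12
Step 3: 180 μL + 700 μL = 880 μL total → factor 880/180 = 4.8889
Step 4: 125 μL brought to 1500 μL → factor 1500/125 = 12
Dilution factor to tube #2 = 99.467; to tube #4 = 5835.4
[tube #2]/[tube #4] = (factor to tube #4)/(factor to tube #2) = 5835.4/99.467 = 58.7

58.7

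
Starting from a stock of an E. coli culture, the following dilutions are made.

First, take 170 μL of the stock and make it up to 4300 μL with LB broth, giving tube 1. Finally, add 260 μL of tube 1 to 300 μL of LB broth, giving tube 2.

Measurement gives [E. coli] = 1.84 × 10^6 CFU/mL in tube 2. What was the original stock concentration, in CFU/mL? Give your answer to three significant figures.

1.00 × 10^8 CFU/mL

Step 1: 170 μL brought to 4300 μL → factor 4300/170 = 25.294
Step 2: 260 μL + 300 μL = 560 μL total → factor 560/260 = 2.1538
Overall dilution factor = 25.294 × 2.1538 = 54.48
Stock = 1.84 × 10^6 CFU/mL × 54.48 = 1.00 × 10^8 CFU/mL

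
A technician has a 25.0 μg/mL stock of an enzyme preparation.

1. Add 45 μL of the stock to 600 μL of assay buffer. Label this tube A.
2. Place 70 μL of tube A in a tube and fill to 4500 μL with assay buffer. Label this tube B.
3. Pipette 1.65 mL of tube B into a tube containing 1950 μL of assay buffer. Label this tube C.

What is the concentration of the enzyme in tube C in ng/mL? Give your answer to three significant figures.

12.4 ng/mL

Step 1: 45 μL + 600 μL = 645 μL total → factor 645/45 = 14.333
Step 2: 70 μL brought to 4500 μL → factor 4500/70 = 64.286
Step 3: 1.65 mL + 1950 μL = 3.6 mL total → factor 3.6/1.65 = 2.1818
Overall dilution factor = 14.333 × 64.286 × 2.1818 = 2010.4
Final = 25.0 μg/mL / 2010.4 = 0.01244 μg/mL = 12.4 ng/mL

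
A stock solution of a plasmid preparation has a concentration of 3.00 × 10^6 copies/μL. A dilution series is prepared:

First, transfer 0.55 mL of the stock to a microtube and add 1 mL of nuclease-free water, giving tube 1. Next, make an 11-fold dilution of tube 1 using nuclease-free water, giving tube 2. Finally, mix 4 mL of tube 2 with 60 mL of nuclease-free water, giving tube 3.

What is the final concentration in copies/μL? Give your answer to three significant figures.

6.05 × 10^3 copies/μL

Step 1: 0.55 mL + 1 mL = 1.55 mL total → factor 1.55/0.55 = 2.8182
Step 2: 11-fold → factor 11
Step 3: 4 mL + 60 mL = 64 mL total → factor 64/4 = 16
Overall dilution factor = 2.8182 × 11 × 16 = 496
Final = 3.00 × 10^6 copies/μL / 496 = 6.05 × 10^3 copies/μL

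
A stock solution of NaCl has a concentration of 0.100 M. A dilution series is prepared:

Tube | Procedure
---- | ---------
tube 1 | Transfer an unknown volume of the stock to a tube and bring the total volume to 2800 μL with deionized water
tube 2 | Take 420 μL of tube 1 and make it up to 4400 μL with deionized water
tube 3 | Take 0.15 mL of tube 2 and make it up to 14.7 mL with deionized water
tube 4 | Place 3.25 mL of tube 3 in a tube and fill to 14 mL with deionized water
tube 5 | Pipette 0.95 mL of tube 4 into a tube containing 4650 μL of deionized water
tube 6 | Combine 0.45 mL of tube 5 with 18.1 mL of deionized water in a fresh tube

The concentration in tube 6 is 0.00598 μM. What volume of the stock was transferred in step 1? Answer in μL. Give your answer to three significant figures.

180 μL

Step 1: v brought to 2800 μL → factor = 2800 μL/v
Step 2: 420 μL brought to 4400 μL → factor 4400/420 = 10.476
Step 3: 0.15 mL brought to 14.7 mL → factor 14.7/0.15 = 98
Step 4: 3.25 mL brought to 14 mL → factor 14/3.25 = 4.3077
Step 5: 0.95 mL + 4650 μL = 5.6 mL total → factor 5.6/0.95 = 5.8947
Step 6: 0.45 mL + 18.1 mL = 18.55 mL total → factor 18.55/0.45 = 41.222
Product of known-step factors = 1.0747 × 10^6
Overall factor = 0.100 M / (0.00598 μM) = 1.6722 × 10^7
Step-1 factor = 1.6722 × 10^7 / 1.0747 × 10^6 = 15.561
v = 2800 μL / 15.561 = 180 μL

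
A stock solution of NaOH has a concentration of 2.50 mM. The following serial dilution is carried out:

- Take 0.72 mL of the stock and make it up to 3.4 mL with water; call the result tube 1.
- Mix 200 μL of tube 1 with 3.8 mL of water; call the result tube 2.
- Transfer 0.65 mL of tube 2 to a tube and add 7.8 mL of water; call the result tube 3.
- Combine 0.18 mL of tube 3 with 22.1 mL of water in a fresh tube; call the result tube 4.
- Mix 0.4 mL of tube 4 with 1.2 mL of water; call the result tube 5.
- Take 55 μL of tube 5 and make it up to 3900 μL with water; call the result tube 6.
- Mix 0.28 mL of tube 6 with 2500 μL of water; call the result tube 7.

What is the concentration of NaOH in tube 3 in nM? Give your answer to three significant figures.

Step 1: 0.72 mL brought to 3.4 mL → factor 3.4/0.72 = 4.7222
Step 2: 200 μL + 3.8 mL = 4000 μL total → factor 4000/200 = 20
Step 3: 0.65 mL + 7.8 mL = 8.45 mL total → factor 8.45/0.65 = 13
Dilution factor through tube 3 = 4.7222 × 20 × 13 = 1227.8
[tube 3] = 2.50 mM / 1227.8 = 0.002036 mM = 2.04 × 10^3 nM

2.04 × 10^3 nM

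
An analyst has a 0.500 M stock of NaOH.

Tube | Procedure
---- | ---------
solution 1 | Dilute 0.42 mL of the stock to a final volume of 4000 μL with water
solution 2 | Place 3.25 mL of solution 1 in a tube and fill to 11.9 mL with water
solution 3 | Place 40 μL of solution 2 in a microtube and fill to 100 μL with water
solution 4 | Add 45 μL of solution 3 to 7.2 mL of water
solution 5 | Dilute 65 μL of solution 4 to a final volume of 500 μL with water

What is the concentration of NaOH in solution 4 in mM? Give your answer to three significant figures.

Step 1: 0.42 mL brought to 4000 μL → factor 4/0.42 = 9.5238
Step 2: 3.25 mL brought to 11.9 mL → factor 11.9/3.25 = 3.6615
Step 3: 40 μL brought to 100 μL → factor 100/40 = 2.5
Step 4: 45 μL + 7.2 mL = 7245 μL total → factor 7245/45 = 161
Dilution factor through solution 4 = 9.5238 × 3.6615 × 2.5 × 161 = 14036
[solution 4] = 0.500 M / 14036 = 3.562 × 10^-5 M = 0.0356 mM

0.0356 mM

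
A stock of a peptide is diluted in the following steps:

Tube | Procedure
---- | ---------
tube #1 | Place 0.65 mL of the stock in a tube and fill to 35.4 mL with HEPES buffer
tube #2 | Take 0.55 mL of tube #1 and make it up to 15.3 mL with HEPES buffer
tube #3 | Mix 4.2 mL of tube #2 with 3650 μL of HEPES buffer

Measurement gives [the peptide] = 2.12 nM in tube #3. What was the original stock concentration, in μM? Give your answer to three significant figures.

Step 1: 0.65 mL brought to 35.4 mL → factor 35.4/0.65 = 54.462
Step 2: 0.55 mL brought to 15.3 mL → factor 15.3/0.55 = 27.818
Step 3: 4.2 mL + 3650 μL = 7.85 mL total → factor 7.85/4.2 = 1.869
Overall dilution factor = 54.462 × 27.818 × 1.869 = 2831.6
Stock = 2.12 nM × 2831.6 = 6003 nM = 6.00 μM

6.00 μM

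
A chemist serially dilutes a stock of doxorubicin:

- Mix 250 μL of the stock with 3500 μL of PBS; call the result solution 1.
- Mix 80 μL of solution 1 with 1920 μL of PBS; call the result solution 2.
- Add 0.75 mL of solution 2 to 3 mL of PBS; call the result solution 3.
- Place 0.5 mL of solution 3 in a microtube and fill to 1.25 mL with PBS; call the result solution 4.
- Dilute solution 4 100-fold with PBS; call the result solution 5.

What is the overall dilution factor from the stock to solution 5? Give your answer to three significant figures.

4.69 × 10^5

Step 1: 250 μL + 3500 μL = 3750 μL total → factor 3750/250 = 15
Step 2: 80 μL + 1920 μL = 2000 μL total → factor 2000/80 = 25
Step 3: 0.75 mL + 3 mL = 3.75 mL total → factor 3.75/0.75 = 5
Step 4: 0.5 mL brought to 1.25 mL → factor 1.25/0.5 = 2.5
Step 5: 100-fold → factor 100
Overall dilution factor = 15 × 25 × 5 × 2.5 × 100 = 4.6875 × 10^5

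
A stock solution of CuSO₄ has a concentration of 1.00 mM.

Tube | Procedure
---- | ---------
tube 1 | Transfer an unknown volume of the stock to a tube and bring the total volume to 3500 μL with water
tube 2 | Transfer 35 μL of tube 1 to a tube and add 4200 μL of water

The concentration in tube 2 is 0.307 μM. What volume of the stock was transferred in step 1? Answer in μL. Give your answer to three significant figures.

Step 1: v brought to 3500 μL → factor = 3500 μL/v
Step 2: 35 μL + 4200 μL = 4235 μL total → factor 4235/35 = 121
Product of known-step factors = 121
Overall factor = 1.00 mM / (0.307 μM) = 3257.3
Step-1 factor = 3257.3 / 121 = 26.92
v = 3500 μL / 26.92 = 130 μL

130 μL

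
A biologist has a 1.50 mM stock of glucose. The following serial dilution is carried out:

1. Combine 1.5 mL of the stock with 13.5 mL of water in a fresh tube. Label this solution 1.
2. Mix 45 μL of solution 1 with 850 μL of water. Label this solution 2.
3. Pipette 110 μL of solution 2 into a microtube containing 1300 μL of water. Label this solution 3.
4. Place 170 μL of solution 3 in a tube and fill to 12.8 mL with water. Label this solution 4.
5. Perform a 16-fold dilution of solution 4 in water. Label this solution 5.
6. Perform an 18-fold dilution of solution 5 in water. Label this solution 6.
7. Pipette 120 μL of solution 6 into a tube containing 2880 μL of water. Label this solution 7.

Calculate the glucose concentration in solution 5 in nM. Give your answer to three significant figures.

Step 1: 1.5 mL + 13.5 mL = 15 mL total → factor 15/1.5 = 10
Step 2: 45 μL + 850 μL = 895 μL total → factor 895/45 = 19.889
Step 3: 110 μL + 1300 μL = 1410 μL total → factor 1410/110 = 12.818
Step 4: 170 μL brought to 12.8 mL → factor 12800/170 = 75.294
Step 5: 16-fold → factor 16
Dilution factor through solution 5 = 10 × 19.889 × 12.818 × 75.294 × 16 = 3.0713 × 10^6
[solution 5] = 1.50 mM / 3.0713 × 10^6 = 4.884 × 10^-7 mM = 0.488 nM

0.488 nM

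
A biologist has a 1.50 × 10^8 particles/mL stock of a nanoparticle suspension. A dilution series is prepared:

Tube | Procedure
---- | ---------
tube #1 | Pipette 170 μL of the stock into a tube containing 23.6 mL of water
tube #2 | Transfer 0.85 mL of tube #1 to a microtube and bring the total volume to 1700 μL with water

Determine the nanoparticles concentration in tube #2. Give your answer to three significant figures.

Step 1: 170 μL + 23.6 mL = 23770 μL total → factor 23770/170 = 139.82
Step 2: 0.85 mL brought to 1700 μL → factor 1.7/0.85 = 2
Overall dilution factor = 139.82 × 2 = 279.65
Final = 1.50 × 10^8 particles/mL / 279.65 = 5.36 × 10^5 particles/mL

5.36 × 10^5 particles/mL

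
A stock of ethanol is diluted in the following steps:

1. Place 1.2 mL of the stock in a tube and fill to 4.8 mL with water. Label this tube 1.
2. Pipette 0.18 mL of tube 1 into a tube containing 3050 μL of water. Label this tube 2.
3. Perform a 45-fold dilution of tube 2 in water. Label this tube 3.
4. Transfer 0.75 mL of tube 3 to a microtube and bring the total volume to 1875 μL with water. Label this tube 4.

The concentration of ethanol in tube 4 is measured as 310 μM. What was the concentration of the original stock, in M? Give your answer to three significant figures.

2.50 M

Step 1: 1.2 mL brought to 4.8 mL → factor 4.8/1.2 = 4
Step 2: 0.18 mL + 3050 μL = 3.23 mL total → factor 3.23/0.18 = 17.944
Step 3: 45-fold → factor 45
Step 4: 0.75 mL brought to 1875 μL → factor 1.875/0.75 = 2.5
Overall dilution factor = 4 × 17.944 × 45 × 2.5 = 8075
Stock = 310 μM × 8075 = 2.503 × 10^6 μM = 2.50 M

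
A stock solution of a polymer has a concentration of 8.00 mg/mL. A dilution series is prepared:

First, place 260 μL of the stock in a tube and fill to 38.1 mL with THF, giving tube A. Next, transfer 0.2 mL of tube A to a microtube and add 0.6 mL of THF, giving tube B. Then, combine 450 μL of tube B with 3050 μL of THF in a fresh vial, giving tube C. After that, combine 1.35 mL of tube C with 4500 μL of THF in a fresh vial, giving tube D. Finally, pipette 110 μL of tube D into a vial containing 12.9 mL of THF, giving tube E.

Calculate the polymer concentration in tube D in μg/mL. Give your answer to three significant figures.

Step 1: 260 μL brought to 38.1 mL → factor 38100/260 = 146.54
Step 2: 0.2 mL + 0.6 mL = 0.8 mL total → factor 0.8/0.2 = 4
Step 3: 450 μL + 3050 μL = 3500 μL total → factor 3500/450 = 7.7778
Step 4: 1.35 mL + 4500 μL = 5.85 mL total → factor 5.85/1.35 = 4.3333
Dilution factor through tube D = 146.54 × 4 × 7.7778 × 4.3333 = 19756
[tube D] = 8.00 mg/mL / 19756 = 0.0004049 mg/mL = 0.405 μg/mL

0.405 μg/mL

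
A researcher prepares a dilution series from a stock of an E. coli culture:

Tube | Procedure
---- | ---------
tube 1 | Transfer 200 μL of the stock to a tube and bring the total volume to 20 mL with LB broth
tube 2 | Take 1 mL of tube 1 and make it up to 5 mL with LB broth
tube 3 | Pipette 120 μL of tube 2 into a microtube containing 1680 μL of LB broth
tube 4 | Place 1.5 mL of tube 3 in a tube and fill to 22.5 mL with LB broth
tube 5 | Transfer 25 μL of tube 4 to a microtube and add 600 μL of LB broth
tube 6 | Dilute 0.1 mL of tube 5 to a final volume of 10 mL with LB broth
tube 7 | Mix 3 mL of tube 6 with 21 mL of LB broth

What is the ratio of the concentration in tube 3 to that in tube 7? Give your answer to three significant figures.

3.00 × 10^5

Step 1: 200 μL brought to 20 mL → factor 20000/200 = 100
Step 2: 1 mL brought to 5 mL → factor 5/1 = 5
Step 3: 120 μL + 1680 μL = 1800 μL total → factor 1800/120 = 15
Step 4: 1.5 mL brought to 22.5 mL → factor 22.5/1.5 = 15
Step 5: 25 μL + 600 μL = 625 μL total → factor 625/25 = 25
Step 6: 0.1 mL brought to 10 mL → factor 10/0.1 = 100
Step 7: 3 mL + 21 mL = 24 mL total → factor 24/3 = 8
Dilution factor to tube 3 = 7500; to tube 7 = 2.25 × 10^9
[tube 3]/[tube 7] = (factor to tube 7)/(factor to tube 3) = 2.25 × 10^9/7500 = 3.00 × 10^5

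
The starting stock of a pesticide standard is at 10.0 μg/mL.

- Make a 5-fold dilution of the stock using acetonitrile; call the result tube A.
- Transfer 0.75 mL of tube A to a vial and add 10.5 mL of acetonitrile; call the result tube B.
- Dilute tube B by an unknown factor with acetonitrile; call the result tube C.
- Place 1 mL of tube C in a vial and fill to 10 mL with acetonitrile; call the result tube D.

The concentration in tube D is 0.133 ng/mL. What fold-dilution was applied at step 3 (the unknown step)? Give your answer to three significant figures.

100-fold

Step 1: 5-fold → factor 5
Step 2: 0.75 mL + 10.5 mL = 11.25 mL total → factor 11.25/0.75 = 15
Step 3: unknown factor x
Step 4: 1 mL brought to 10 mL → factor 10/1 = 10
Product of known-step factors = 750
Overall factor = 10.0 μg/mL / (0.133 ng/mL) = 75188
x = 75188 / 750 = 100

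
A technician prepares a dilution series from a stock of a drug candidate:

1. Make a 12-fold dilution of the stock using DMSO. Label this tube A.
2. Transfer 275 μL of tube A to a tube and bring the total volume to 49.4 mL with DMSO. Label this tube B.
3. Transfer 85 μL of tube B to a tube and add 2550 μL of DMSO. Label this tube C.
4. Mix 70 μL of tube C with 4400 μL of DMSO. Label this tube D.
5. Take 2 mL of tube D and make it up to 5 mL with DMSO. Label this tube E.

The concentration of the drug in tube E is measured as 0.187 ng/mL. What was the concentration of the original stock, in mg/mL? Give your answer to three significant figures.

Step 1: 12-fold → factor 12
Step 2: 275 μL brought to 49.4 mL → factor 49400/275 = 179.64
Step 3: 85 μL + 2550 μL = 2635 μL total → factor 2635/85 = 31
Step 4: 70 μL + 4400 μL = 4470 μL total → factor 4470/70 = 63.857
Step 5: 2 mL brought to 5 mL → factor 5/2 = 2.5
Overall dilution factor = 12 × 179.64 × 31 × 63.857 × 2.5 = 1.0668 × 10^7
Stock = 0.187 ng/mL × 1.0668 × 10^7 = 1.995 × 10^6 ng/mL = 1.99 mg/mL

1.99 mg/mL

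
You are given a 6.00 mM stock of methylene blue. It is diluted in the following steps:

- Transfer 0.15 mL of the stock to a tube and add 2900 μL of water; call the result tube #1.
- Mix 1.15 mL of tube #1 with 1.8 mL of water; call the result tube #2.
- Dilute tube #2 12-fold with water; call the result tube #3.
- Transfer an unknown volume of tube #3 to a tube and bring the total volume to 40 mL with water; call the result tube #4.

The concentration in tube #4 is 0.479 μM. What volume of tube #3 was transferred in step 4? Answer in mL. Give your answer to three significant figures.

2.00 mL

Step 1: 0.15 mL + 2900 μL = 3.05 mL total → factor 3.05/0.15 = 20.333
Step 2: 1.15 mL + 1.8 mL = 2.95 mL total → factor 2.95/1.15 = 2.5652
Step 3: 12-fold → factor 12
Step 4: v brought to 40 mL → factor = 40 mL/v
Product of known-step factors = 625.91
Overall factor = 6.00 mM / (0.479 μM) = 12526
Step-4 factor = 12526 / 625.91 = 20.013
v = 40 mL / 20.013 = 2.00 mL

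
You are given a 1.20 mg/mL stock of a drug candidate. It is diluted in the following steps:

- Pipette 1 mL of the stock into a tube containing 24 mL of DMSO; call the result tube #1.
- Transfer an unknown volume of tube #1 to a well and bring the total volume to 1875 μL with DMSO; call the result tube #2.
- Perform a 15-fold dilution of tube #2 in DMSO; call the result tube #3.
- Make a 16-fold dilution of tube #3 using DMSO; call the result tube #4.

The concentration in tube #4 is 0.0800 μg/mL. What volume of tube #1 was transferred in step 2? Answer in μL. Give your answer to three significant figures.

750 μL

Step 1: 1 mL + 24 mL = 25 mL total → factor 25/1 = 25
Step 2: v brought to 1875 μL → factor = 1875 μL/v
Step 3: 15-fold → factor 15
Step 4: 16-fold → factor 16
Product of known-step factors = 6000
Overall factor = 1.20 mg/mL / (0.0800 μg/mL) = 15000
Step-2 factor = 15000 / 6000 = 2.5
v = 1875 μL / 2.5 = 750 μL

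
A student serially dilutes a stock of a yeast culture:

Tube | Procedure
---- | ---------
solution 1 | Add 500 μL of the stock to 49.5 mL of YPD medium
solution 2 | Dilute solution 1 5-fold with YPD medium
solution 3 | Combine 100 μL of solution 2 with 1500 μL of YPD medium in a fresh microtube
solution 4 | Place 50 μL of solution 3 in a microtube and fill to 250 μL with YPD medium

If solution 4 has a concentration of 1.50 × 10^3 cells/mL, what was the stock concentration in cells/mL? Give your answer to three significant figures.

Step 1: 500 μL + 49.5 mL = 50000 μL total → factor 50000/500 = 100
Step 2: 5-fold → factor 5
Step 3: 100 μL + 1500 μL = 1600 μL total → factor 1600/100 = 16
Step 4: 50 μL brought to 250 μL → factor 250/50 = 5
Overall dilution factor = 100 × 5 × 16 × 5 = 40000
Stock = 1.50 × 10^3 cells/mL × 40000 = 6.00 × 10^7 cells/mL

6.00 × 10^7 cells/mL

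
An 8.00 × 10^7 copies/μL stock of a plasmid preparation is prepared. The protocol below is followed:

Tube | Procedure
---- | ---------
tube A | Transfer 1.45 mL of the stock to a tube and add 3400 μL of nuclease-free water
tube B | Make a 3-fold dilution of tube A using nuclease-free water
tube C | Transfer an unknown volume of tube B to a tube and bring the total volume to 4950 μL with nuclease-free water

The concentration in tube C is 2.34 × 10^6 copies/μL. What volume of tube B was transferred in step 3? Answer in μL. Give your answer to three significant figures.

Step 1: 1.45 mL + 3400 μL = 4.85 mL total → factor 4.85/1.45 = 3.3448
Step 2: 3-fold → factor 3
Step 3: v brought to 4950 μL → factor = 4950 μL/v
Product of known-step factors = 10.034
Overall factor = 8.00 × 10^7 copies/μL / (2.34 × 10^6 copies/μL) = 34.188
Step-3 factor = 34.188 / 10.034 = 3.4071
v = 4950 μL / 3.4071 = 1.45 × 10^3 μL

1.45 × 10^3 μL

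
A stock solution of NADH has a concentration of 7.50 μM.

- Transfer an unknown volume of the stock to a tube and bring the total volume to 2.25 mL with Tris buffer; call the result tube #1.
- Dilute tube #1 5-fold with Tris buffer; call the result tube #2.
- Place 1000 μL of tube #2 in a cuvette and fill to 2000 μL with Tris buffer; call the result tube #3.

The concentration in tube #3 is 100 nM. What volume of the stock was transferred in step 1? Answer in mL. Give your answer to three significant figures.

Step 1: v brought to 2.25 mL → factor = 2.25 mL/v
Step 2: 5-fold → factor 5
Step 3: 1000 μL brought to 2000 μL → factor 2000/1000 = 2
Product of known-step factors = 10
Overall factor = 7.50 μM / (100 nM) = 75
Step-1 factor = 75 / 10 = 7.5
v = 2.25 mL / 7.5 = 0.300 mL

0.300 mL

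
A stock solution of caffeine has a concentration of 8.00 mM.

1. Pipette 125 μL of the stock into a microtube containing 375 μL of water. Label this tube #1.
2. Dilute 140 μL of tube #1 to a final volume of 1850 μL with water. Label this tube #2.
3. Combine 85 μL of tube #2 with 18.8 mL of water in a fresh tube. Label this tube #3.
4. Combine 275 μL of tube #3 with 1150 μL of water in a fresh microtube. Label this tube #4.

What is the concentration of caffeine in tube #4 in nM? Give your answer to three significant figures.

Step 1: 125 μL + 375 μL = 500 μL total → factor 500/125 = 4
Step 2: 140 μL brought to 1850 μL → factor 1850/140 = 13.214
Step 3: 85 μL + 18.8 mL = 18885 μL total → factor 18885/85 = 222.18
Step 4: 275 μL + 1150 μL = 1425 μL total → factor 1425/275 = 5.1818
Overall dilution factor = 4 × 13.214 × 222.18 × 5.1818 = 60853
Final = 8.00 mM / 60853 = 0.0001315 mM = 131 nM

131 nM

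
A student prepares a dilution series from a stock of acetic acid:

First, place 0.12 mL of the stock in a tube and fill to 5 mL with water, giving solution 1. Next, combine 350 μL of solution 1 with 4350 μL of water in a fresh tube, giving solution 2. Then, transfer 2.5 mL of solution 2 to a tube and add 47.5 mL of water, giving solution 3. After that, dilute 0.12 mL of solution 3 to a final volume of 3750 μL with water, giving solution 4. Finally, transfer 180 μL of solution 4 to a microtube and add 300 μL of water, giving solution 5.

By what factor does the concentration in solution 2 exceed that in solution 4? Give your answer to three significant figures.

625

Step 1: 0.12 mL brought to 5 mL → factor 5/0.12 = 41.667
Step 2: 350 μL + 4350 μL = 4700 μL total → factor 4700/350 = 13.429
Step 3: 2.5 mL + 47.5 mL = 50 mL total → factor 50/2.5 = 20
Step 4: 0.12 mL brought to 3750 μL → factor 3.75/0.12 = 31.25
Dilution factor to solution 2 = 559.52; to solution 4 = 3.497 × 10^5
[solution 2]/[solution 4] = (factor to solution 4)/(factor to solution 2) = 3.497 × 10^5/559.52 = 625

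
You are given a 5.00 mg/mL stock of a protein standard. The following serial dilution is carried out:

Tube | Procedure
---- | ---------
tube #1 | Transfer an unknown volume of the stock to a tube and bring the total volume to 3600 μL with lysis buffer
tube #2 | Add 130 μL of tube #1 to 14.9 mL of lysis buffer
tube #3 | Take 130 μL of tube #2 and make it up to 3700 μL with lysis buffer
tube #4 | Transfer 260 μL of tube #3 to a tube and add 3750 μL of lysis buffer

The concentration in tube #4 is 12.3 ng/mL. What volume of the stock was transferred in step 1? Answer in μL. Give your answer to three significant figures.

449 μL

Step 1: v brought to 3600 μL → factor = 3600 μL/v
Step 2: 130 μL + 14.9 mL = 15030 μL total → factor 15030/130 = 115.62
Step 3: 130 μL brought to 3700 μL → factor 3700/130 = 28.462
Step 4: 260 μL + 3750 μL = 4010 μL total → factor 4010/260 = 15.423
Product of known-step factors = 50751
Overall factor = 5.00 mg/mL / (12.3 ng/mL) = 4.065 × 10^5
Step-1 factor = 4.065 × 10^5 / 50751 = 8.0098
v = 3600 μL / 8.0098 = 449 μL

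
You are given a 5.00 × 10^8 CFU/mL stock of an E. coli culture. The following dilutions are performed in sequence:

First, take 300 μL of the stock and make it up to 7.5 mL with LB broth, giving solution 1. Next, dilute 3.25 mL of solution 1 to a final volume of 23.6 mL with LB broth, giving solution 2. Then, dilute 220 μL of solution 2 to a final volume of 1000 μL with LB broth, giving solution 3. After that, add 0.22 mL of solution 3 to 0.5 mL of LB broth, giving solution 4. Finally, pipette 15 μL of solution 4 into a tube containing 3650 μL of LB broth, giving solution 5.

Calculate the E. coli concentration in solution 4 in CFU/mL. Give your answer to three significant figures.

Step 1: 300 μL brought to 7.5 mL → factor 7500/300 = 25
Step 2: 3.25 mL brought to 23.6 mL → factor 23.6/3.25 = 7.2615
Step 3: 220 μL brought to 1000 μL → factor 1000/220 = 4.5455
Step 4: 0.22 mL + 0.5 mL = 0.72 mL total → factor 0.72/0.22 = 3.2727
Dilution factor through solution 4 = 25 × 7.2615 × 4.5455 × 3.2727 = 2700.6
[solution 4] = 5.00 × 10^8 CFU/mL / 2700.6 = 1.85 × 10^5 CFU/mL

1.85 × 10^5 CFU/mL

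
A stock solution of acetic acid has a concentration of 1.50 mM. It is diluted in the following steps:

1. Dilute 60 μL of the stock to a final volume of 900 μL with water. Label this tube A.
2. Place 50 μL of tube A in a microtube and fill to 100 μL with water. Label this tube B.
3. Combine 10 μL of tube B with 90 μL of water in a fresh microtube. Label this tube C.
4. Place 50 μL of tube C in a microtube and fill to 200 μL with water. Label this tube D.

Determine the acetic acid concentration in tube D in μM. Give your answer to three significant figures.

1.25 μM

Step 1: 60 μL brought to 900 μL → factor 900/60 = 15
Step 2: 50 μL brought to 100 μL → factor 100/50 = 2
Step 3: 10 μL + 90 μL = 100 μL total → factor 100/10 = 10
Step 4: 50 μL brought to 200 μL → factor 200/50 = 4
Overall dilution factor = 15 × 2 × 10 × 4 = 1200
Final = 1.50 mM / 1200 = 0.001250 mM = 1.25 μM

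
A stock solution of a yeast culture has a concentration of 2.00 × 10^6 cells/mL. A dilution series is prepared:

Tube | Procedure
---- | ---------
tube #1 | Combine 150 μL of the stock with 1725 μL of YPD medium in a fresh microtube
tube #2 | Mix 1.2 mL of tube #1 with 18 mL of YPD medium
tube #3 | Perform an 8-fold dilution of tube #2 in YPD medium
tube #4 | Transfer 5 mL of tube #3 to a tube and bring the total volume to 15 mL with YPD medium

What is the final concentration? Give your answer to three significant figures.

417 cells/mL

Step 1: 150 μL + 1725 μL = 1875 μL total → factor 1875/150 = 12.5
Step 2: 1.2 mL + 18 mL = 19.2 mL total → factor 19.2/1.2 = 16
Step 3: 8-fold → factor 8
Step 4: 5 mL brought to 15 mL → factor 15/5 = 3
Overall dilution factor = 12.5 × 16 × 8 × 3 = 4800
Final = 2.00 × 10^6 cells/mL / 4800 = 417 cells/mL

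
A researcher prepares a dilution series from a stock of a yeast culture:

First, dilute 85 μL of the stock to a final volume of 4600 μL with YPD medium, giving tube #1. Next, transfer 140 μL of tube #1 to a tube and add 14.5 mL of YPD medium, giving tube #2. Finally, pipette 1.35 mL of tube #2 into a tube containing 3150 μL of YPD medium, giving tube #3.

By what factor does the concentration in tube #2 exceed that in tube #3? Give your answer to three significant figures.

3.33

Step 1: 85 μL brought to 4600 μL → factor 4600/85 = 54.118
Step 2: 140 μL + 14.5 mL = 14640 μL total → factor 14640/140 = 104.57
Step 3: 1.35 mL + 3150 μL = 4.5 mL total → factor 4.5/1.35 = 3.3333
Dilution factor to tube #2 = 5659.2; to tube #3 = 18864
[tube #2]/[tube #3] = (factor to tube #3)/(factor to tube #2) = 18864/5659.2 = 3.33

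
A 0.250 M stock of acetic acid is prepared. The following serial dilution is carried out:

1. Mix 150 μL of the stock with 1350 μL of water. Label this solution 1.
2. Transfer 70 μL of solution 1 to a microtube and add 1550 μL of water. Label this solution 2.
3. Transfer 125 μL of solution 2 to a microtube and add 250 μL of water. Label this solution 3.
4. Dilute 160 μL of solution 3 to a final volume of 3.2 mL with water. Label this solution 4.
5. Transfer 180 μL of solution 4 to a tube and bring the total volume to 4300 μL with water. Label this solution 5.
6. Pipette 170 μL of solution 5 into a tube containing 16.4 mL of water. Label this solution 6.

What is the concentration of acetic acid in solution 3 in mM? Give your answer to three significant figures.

0.360 mM

Step 1: 150 μL + 1350 μL = 1500 μL total → factor 1500/150 = 10
Step 2: 70 μL + 1550 μL = 1620 μL total → factor 1620/70 = 23.143
Step 3: 125 μL + 250 μL = 375 μL total → factor 375/125 = 3
Dilution factor through solution 3 = 10 × 23.143 × 3 = 694.29
[solution 3] = 0.250 M / 694.29 = 0.0003601 M = 0.360 mM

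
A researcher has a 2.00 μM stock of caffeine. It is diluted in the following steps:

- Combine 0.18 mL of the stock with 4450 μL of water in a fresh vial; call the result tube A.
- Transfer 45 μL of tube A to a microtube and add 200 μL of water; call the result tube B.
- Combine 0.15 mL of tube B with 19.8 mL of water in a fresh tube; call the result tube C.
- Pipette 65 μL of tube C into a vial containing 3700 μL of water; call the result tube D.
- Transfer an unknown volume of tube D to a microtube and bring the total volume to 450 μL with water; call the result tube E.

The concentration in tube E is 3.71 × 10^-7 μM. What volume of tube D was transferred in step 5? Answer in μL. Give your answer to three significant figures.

90.1 μL

Step 1: 0.18 mL + 4450 μL = 4.63 mL total → factor 4.63/0.18 = 25.722
Step 2: 45 μL + 200 μL = 245 μL total → factor 245/45 = 5.4444
Step 3: 0.15 mL + 19.8 mL = 19.95 mL total → factor 19.95/0.15 = 133
Step 4: 65 μL + 3700 μL = 3765 μL total → factor 3765/65 = 57.923
Step 5: v brought to 450 μL → factor = 450 μL/v
Product of known-step factors = 1.0789 × 10^6
Overall factor = 2.00 μM / (3.71 × 10^-7 μM) = 5.3908 × 10^6
Step-5 factor = 5.3908 × 10^6 / 1.0789 × 10^6 = 4.9968
v = 450 μL / 4.9968 = 90.1 μL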